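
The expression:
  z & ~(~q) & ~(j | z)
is never true.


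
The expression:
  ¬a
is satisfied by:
  {a: False}


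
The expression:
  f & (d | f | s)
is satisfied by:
  {f: True}


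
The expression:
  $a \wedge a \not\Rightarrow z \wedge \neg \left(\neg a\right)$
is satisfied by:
  {a: True, z: False}


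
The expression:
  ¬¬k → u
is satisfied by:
  {u: True, k: False}
  {k: False, u: False}
  {k: True, u: True}


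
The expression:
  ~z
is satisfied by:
  {z: False}


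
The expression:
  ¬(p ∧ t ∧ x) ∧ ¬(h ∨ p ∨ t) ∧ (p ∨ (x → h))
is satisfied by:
  {x: False, p: False, t: False, h: False}


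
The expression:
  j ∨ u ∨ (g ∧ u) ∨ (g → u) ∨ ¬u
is always true.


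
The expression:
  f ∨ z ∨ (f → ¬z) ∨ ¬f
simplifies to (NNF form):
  True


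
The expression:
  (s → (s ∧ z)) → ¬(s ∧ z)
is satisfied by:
  {s: False, z: False}
  {z: True, s: False}
  {s: True, z: False}


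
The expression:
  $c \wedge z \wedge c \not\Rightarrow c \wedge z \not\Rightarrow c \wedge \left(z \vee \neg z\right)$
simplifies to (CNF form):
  $\text{False}$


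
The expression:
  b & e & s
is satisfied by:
  {e: True, b: True, s: True}


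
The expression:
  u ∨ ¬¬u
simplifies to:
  u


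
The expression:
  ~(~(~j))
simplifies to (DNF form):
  ~j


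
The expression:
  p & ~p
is never true.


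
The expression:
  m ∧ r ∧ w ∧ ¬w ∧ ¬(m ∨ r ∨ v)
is never true.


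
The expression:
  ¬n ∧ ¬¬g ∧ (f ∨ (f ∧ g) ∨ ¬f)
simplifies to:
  g ∧ ¬n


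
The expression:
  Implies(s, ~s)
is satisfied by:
  {s: False}


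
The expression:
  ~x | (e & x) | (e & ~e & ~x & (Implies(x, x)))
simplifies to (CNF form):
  e | ~x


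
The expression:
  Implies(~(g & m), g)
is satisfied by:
  {g: True}


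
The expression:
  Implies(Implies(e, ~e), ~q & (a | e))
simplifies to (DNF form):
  e | (a & ~q)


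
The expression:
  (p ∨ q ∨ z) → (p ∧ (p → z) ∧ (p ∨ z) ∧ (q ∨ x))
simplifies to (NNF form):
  (p ∨ ¬q) ∧ (p ∨ ¬z) ∧ (z ∨ ¬p) ∧ (q ∨ x ∨ ¬z)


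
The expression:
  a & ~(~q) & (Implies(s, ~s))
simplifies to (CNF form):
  a & q & ~s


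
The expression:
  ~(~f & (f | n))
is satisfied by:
  {f: True, n: False}
  {n: False, f: False}
  {n: True, f: True}


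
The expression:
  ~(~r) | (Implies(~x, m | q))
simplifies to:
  m | q | r | x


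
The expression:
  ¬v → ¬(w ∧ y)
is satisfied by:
  {v: True, w: False, y: False}
  {w: False, y: False, v: False}
  {y: True, v: True, w: False}
  {y: True, w: False, v: False}
  {v: True, w: True, y: False}
  {w: True, v: False, y: False}
  {y: True, w: True, v: True}


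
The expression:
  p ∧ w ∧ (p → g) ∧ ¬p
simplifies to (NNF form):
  False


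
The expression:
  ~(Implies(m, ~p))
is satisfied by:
  {m: True, p: True}


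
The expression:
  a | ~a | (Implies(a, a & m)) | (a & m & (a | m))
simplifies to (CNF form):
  True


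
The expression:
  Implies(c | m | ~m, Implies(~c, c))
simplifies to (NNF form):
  c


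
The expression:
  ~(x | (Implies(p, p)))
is never true.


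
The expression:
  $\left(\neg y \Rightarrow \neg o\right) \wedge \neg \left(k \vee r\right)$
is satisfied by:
  {y: True, o: False, r: False, k: False}
  {k: False, o: False, y: False, r: False}
  {y: True, o: True, k: False, r: False}


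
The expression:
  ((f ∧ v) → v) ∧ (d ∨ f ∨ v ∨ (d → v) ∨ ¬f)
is always true.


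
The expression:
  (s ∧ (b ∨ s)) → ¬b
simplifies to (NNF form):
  ¬b ∨ ¬s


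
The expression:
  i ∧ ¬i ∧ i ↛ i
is never true.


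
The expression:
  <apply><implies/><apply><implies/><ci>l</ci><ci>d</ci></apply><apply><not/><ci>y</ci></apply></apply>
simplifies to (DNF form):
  <apply><or/><apply><not/><ci>y</ci></apply><apply><and/><ci>l</ci><apply><not/><ci>d</ci></apply></apply></apply>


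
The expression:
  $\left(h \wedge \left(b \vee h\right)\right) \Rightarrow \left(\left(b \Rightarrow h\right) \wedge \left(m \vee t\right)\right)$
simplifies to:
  $m \vee t \vee \neg h$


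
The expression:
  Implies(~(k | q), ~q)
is always true.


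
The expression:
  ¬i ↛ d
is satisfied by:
  {d: True, i: False}
  {i: False, d: False}
  {i: True, d: True}


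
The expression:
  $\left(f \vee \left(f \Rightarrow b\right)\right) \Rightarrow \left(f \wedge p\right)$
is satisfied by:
  {p: True, f: True}


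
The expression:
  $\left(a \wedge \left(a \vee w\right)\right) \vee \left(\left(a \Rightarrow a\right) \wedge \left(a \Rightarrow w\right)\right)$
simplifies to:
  $\text{True}$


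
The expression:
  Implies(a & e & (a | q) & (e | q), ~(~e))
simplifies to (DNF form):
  True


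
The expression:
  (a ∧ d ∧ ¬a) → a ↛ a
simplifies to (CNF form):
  True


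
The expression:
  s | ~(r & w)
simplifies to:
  s | ~r | ~w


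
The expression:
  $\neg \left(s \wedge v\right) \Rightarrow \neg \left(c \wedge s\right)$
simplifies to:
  $v \vee \neg c \vee \neg s$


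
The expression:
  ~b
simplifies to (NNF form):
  ~b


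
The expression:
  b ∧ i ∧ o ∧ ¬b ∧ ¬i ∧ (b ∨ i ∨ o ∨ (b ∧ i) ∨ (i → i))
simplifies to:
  False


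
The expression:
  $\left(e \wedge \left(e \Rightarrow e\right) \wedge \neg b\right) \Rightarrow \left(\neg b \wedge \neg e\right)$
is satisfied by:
  {b: True, e: False}
  {e: False, b: False}
  {e: True, b: True}


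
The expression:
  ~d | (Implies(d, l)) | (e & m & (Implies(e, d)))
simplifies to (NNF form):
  l | ~d | (e & m)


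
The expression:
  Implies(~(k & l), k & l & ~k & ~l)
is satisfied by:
  {k: True, l: True}


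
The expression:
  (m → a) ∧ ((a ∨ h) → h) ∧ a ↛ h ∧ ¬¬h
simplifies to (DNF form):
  False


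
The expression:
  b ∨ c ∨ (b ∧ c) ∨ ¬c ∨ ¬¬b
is always true.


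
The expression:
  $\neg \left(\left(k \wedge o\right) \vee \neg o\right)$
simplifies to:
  $o \wedge \neg k$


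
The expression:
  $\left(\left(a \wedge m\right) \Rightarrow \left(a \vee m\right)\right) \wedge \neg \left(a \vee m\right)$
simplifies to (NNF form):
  $\neg a \wedge \neg m$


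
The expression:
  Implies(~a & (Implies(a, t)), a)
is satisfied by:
  {a: True}


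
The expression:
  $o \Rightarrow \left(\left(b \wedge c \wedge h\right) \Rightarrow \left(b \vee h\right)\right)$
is always true.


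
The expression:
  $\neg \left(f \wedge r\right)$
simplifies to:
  $\neg f \vee \neg r$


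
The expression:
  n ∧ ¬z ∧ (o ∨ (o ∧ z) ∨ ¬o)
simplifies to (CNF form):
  n ∧ ¬z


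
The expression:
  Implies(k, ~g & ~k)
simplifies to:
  ~k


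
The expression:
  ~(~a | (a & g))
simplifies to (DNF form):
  a & ~g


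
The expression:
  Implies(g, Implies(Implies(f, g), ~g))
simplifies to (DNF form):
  ~g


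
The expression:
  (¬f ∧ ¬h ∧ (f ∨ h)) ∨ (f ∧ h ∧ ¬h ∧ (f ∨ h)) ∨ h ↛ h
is never true.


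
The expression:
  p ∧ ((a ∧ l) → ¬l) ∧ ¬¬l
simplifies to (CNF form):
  l ∧ p ∧ ¬a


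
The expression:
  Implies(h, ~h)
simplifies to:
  ~h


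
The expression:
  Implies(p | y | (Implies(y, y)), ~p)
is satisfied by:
  {p: False}


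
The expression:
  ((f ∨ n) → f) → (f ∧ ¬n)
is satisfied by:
  {n: True, f: False}
  {f: True, n: False}


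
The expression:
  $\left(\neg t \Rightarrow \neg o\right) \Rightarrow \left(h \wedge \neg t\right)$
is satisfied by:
  {o: True, h: True, t: False}
  {o: True, h: False, t: False}
  {h: True, o: False, t: False}


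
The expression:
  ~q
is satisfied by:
  {q: False}


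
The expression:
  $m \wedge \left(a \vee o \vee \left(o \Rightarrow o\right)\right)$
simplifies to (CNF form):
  $m$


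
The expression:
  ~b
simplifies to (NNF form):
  ~b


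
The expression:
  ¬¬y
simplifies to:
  y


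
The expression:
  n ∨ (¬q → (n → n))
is always true.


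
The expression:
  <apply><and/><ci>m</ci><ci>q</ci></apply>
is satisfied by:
  {m: True, q: True}


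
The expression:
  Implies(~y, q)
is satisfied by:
  {y: True, q: True}
  {y: True, q: False}
  {q: True, y: False}


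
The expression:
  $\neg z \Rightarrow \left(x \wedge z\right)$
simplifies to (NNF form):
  $z$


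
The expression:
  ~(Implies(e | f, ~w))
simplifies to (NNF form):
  w & (e | f)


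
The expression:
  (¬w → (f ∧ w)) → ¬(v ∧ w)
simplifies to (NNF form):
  ¬v ∨ ¬w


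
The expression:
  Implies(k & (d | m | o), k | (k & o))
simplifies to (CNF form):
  True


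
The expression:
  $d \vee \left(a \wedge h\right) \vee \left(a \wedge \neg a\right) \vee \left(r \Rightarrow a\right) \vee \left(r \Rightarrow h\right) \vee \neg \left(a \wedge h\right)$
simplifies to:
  $\text{True}$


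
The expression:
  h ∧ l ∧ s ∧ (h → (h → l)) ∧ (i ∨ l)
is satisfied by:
  {h: True, s: True, l: True}


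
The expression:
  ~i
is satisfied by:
  {i: False}


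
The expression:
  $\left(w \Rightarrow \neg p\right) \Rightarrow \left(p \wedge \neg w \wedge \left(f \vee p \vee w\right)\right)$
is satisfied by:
  {p: True}


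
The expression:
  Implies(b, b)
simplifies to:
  True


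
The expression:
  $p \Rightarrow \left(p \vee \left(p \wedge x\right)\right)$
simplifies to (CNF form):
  $\text{True}$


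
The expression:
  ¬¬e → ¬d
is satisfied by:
  {e: False, d: False}
  {d: True, e: False}
  {e: True, d: False}


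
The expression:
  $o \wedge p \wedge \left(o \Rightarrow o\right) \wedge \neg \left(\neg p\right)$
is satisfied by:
  {p: True, o: True}


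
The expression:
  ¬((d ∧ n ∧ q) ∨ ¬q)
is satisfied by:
  {q: True, d: False, n: False}
  {q: True, n: True, d: False}
  {q: True, d: True, n: False}


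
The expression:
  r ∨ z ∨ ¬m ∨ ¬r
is always true.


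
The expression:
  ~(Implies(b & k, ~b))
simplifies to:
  b & k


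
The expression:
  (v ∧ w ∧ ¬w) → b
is always true.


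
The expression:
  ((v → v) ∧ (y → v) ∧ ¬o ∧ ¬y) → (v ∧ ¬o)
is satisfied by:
  {y: True, o: True, v: True}
  {y: True, o: True, v: False}
  {y: True, v: True, o: False}
  {y: True, v: False, o: False}
  {o: True, v: True, y: False}
  {o: True, v: False, y: False}
  {v: True, o: False, y: False}


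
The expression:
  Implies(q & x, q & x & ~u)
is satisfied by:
  {u: False, q: False, x: False}
  {x: True, u: False, q: False}
  {q: True, u: False, x: False}
  {x: True, q: True, u: False}
  {u: True, x: False, q: False}
  {x: True, u: True, q: False}
  {q: True, u: True, x: False}


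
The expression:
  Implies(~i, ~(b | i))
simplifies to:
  i | ~b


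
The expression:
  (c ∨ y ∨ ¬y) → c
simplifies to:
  c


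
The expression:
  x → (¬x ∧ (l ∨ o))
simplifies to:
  ¬x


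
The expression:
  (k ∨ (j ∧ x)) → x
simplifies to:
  x ∨ ¬k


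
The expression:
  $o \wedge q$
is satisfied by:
  {o: True, q: True}


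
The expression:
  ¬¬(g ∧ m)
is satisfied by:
  {m: True, g: True}


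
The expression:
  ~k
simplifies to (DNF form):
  ~k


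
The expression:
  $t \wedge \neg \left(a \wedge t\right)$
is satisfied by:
  {t: True, a: False}


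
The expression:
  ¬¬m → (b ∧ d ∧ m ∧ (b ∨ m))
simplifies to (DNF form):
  (b ∧ d) ∨ ¬m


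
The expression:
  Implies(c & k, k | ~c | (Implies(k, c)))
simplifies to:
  True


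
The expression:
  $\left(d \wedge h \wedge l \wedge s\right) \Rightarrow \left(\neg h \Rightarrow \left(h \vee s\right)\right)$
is always true.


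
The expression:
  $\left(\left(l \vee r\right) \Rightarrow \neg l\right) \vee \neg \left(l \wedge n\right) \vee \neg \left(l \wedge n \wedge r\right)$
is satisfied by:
  {l: False, n: False, r: False}
  {r: True, l: False, n: False}
  {n: True, l: False, r: False}
  {r: True, n: True, l: False}
  {l: True, r: False, n: False}
  {r: True, l: True, n: False}
  {n: True, l: True, r: False}


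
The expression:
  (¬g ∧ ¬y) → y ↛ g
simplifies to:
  g ∨ y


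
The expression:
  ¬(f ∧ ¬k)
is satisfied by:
  {k: True, f: False}
  {f: False, k: False}
  {f: True, k: True}


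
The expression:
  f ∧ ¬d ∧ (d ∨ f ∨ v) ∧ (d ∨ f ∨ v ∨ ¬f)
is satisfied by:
  {f: True, d: False}


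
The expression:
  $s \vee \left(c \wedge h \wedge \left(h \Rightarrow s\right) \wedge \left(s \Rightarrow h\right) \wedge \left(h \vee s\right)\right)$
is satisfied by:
  {s: True}


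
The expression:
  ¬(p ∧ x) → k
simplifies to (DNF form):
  k ∨ (p ∧ x)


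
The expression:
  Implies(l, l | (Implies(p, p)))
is always true.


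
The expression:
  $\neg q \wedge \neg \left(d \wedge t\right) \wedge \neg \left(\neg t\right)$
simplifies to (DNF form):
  $t \wedge \neg d \wedge \neg q$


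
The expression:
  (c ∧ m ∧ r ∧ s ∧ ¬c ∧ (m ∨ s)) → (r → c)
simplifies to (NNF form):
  True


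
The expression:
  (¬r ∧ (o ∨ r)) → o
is always true.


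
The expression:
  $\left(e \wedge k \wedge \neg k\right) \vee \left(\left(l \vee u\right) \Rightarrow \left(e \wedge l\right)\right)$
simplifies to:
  $\left(e \wedge l\right) \vee \left(\neg l \wedge \neg u\right)$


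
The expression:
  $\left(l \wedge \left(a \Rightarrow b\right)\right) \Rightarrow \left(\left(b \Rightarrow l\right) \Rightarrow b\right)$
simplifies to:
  $a \vee b \vee \neg l$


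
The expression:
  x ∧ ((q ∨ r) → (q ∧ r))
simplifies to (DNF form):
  (q ∧ r ∧ x) ∨ (q ∧ x ∧ ¬q) ∨ (r ∧ x ∧ ¬r) ∨ (x ∧ ¬q ∧ ¬r)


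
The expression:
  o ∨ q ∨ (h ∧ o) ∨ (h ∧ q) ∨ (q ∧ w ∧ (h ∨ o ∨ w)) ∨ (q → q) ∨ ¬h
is always true.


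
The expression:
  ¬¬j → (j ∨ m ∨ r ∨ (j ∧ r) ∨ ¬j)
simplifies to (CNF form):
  True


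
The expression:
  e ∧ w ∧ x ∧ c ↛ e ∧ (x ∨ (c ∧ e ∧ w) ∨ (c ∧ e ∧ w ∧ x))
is never true.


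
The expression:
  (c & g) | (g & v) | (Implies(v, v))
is always true.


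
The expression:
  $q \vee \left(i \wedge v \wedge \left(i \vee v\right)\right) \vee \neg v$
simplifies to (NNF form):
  $i \vee q \vee \neg v$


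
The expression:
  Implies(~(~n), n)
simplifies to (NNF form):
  True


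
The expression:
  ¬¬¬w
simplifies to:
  ¬w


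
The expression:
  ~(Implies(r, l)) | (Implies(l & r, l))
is always true.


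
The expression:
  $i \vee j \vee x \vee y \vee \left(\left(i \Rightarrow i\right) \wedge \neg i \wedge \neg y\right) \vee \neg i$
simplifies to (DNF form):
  $\text{True}$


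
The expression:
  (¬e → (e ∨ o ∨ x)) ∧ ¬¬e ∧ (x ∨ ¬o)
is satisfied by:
  {e: True, x: True, o: False}
  {e: True, o: False, x: False}
  {e: True, x: True, o: True}


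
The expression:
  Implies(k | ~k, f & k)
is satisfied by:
  {f: True, k: True}


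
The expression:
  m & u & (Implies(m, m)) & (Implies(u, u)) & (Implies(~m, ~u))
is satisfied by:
  {m: True, u: True}


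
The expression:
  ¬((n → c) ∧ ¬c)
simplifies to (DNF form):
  c ∨ n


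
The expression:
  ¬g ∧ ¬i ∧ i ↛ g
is never true.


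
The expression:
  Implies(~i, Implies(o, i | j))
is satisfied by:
  {i: True, j: True, o: False}
  {i: True, j: False, o: False}
  {j: True, i: False, o: False}
  {i: False, j: False, o: False}
  {i: True, o: True, j: True}
  {i: True, o: True, j: False}
  {o: True, j: True, i: False}


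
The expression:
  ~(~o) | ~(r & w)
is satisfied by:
  {o: True, w: False, r: False}
  {w: False, r: False, o: False}
  {r: True, o: True, w: False}
  {r: True, w: False, o: False}
  {o: True, w: True, r: False}
  {w: True, o: False, r: False}
  {r: True, w: True, o: True}


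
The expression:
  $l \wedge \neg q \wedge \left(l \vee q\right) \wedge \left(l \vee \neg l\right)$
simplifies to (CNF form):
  $l \wedge \neg q$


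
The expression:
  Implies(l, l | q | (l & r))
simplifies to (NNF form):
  True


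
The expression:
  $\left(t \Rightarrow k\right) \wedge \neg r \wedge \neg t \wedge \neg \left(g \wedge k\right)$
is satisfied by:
  {g: False, k: False, r: False, t: False}
  {k: True, t: False, g: False, r: False}
  {g: True, t: False, k: False, r: False}


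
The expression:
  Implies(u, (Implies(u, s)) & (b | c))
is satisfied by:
  {b: True, s: True, c: True, u: False}
  {b: True, s: True, c: False, u: False}
  {s: True, c: True, u: False, b: False}
  {s: True, c: False, u: False, b: False}
  {b: True, c: True, u: False, s: False}
  {b: True, c: False, u: False, s: False}
  {c: True, b: False, u: False, s: False}
  {c: False, b: False, u: False, s: False}
  {b: True, s: True, u: True, c: True}
  {b: True, s: True, u: True, c: False}
  {s: True, u: True, c: True, b: False}


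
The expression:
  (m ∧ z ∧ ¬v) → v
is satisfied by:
  {v: True, m: False, z: False}
  {m: False, z: False, v: False}
  {z: True, v: True, m: False}
  {z: True, m: False, v: False}
  {v: True, m: True, z: False}
  {m: True, v: False, z: False}
  {z: True, m: True, v: True}


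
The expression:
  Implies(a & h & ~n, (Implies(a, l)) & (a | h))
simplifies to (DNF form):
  l | n | ~a | ~h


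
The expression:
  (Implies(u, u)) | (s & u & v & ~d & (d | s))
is always true.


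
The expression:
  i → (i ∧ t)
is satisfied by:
  {t: True, i: False}
  {i: False, t: False}
  {i: True, t: True}


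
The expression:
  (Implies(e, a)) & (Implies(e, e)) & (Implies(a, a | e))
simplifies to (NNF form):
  a | ~e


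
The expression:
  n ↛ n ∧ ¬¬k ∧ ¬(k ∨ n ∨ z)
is never true.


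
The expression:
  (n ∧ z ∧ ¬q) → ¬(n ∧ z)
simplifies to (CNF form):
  q ∨ ¬n ∨ ¬z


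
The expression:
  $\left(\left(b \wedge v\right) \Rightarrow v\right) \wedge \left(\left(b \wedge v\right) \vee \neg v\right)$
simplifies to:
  $b \vee \neg v$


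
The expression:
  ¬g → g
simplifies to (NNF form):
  g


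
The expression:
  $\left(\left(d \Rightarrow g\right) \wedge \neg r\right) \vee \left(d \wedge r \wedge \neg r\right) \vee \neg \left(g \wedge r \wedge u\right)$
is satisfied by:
  {g: False, u: False, r: False}
  {r: True, g: False, u: False}
  {u: True, g: False, r: False}
  {r: True, u: True, g: False}
  {g: True, r: False, u: False}
  {r: True, g: True, u: False}
  {u: True, g: True, r: False}


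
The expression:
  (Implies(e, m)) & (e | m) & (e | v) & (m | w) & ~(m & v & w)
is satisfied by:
  {e: True, m: True, w: False, v: False}
  {v: True, e: True, m: True, w: False}
  {v: True, m: True, w: False, e: False}
  {e: True, m: True, w: True, v: False}


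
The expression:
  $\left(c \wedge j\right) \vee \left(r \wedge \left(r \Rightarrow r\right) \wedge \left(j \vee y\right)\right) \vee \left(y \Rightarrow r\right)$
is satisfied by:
  {r: True, j: True, c: True, y: False}
  {r: True, j: True, c: False, y: False}
  {r: True, c: True, j: False, y: False}
  {r: True, c: False, j: False, y: False}
  {j: True, c: True, r: False, y: False}
  {j: True, r: False, c: False, y: False}
  {j: False, c: True, r: False, y: False}
  {j: False, r: False, c: False, y: False}
  {r: True, y: True, j: True, c: True}
  {r: True, y: True, j: True, c: False}
  {r: True, y: True, c: True, j: False}
  {r: True, y: True, c: False, j: False}
  {y: True, j: True, c: True, r: False}


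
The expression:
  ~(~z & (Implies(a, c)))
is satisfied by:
  {z: True, a: True, c: False}
  {z: True, a: False, c: False}
  {z: True, c: True, a: True}
  {z: True, c: True, a: False}
  {a: True, c: False, z: False}


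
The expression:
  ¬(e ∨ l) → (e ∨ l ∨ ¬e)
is always true.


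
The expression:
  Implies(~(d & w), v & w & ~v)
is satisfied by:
  {w: True, d: True}


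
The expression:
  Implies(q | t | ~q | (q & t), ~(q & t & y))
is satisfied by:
  {t: False, y: False, q: False}
  {q: True, t: False, y: False}
  {y: True, t: False, q: False}
  {q: True, y: True, t: False}
  {t: True, q: False, y: False}
  {q: True, t: True, y: False}
  {y: True, t: True, q: False}


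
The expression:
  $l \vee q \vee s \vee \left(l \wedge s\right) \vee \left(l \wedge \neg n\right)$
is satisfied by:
  {q: True, l: True, s: True}
  {q: True, l: True, s: False}
  {q: True, s: True, l: False}
  {q: True, s: False, l: False}
  {l: True, s: True, q: False}
  {l: True, s: False, q: False}
  {s: True, l: False, q: False}


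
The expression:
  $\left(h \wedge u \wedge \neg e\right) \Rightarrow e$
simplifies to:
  $e \vee \neg h \vee \neg u$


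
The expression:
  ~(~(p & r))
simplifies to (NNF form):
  p & r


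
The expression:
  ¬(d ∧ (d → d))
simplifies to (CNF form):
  ¬d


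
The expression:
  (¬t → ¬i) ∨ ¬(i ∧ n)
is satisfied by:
  {t: True, n: False, i: False}
  {t: False, n: False, i: False}
  {i: True, t: True, n: False}
  {i: True, t: False, n: False}
  {n: True, t: True, i: False}
  {n: True, t: False, i: False}
  {n: True, i: True, t: True}


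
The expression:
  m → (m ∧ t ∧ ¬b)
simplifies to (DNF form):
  (t ∧ ¬b) ∨ ¬m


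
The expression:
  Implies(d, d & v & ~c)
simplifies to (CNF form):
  (v | ~d) & (~c | ~d)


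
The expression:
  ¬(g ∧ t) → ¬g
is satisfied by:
  {t: True, g: False}
  {g: False, t: False}
  {g: True, t: True}


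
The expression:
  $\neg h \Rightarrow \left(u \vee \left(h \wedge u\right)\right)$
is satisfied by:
  {u: True, h: True}
  {u: True, h: False}
  {h: True, u: False}


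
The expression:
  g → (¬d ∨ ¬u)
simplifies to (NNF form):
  ¬d ∨ ¬g ∨ ¬u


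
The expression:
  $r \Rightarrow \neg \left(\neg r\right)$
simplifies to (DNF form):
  $\text{True}$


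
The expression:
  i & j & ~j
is never true.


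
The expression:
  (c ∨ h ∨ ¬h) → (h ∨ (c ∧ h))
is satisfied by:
  {h: True}


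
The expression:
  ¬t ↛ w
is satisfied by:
  {w: True, t: False}
  {t: False, w: False}
  {t: True, w: True}


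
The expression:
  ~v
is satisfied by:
  {v: False}


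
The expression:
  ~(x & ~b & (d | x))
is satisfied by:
  {b: True, x: False}
  {x: False, b: False}
  {x: True, b: True}


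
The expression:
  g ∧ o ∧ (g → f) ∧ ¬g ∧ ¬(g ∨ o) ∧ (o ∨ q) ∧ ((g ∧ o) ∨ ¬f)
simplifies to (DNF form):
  False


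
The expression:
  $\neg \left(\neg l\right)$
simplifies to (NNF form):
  $l$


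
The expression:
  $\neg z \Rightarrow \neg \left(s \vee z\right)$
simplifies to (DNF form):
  $z \vee \neg s$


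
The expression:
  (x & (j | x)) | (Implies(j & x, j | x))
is always true.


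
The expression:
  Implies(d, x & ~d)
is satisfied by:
  {d: False}


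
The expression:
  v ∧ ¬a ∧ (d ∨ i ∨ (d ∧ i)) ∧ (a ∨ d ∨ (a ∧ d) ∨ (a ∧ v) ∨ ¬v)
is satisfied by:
  {d: True, v: True, a: False}


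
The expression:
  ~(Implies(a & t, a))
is never true.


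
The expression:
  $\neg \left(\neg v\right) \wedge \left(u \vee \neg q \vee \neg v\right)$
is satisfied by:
  {u: True, v: True, q: False}
  {v: True, q: False, u: False}
  {q: True, u: True, v: True}


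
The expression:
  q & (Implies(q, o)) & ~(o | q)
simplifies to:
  False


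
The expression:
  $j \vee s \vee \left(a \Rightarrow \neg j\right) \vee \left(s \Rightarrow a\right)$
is always true.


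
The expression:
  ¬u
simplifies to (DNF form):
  ¬u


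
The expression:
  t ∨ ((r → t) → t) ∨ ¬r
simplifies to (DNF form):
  True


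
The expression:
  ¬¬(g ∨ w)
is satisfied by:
  {g: True, w: True}
  {g: True, w: False}
  {w: True, g: False}


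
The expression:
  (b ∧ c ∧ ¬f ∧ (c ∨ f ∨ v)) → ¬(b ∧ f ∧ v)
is always true.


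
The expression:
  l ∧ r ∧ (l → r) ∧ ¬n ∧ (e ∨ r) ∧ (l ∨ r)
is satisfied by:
  {r: True, l: True, n: False}


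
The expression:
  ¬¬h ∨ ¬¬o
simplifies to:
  h ∨ o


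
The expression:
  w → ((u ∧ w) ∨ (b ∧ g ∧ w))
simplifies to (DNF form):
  u ∨ (b ∧ g) ∨ ¬w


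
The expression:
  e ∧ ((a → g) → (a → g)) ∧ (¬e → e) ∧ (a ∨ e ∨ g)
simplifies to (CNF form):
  e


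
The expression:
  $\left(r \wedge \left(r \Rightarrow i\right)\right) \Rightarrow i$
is always true.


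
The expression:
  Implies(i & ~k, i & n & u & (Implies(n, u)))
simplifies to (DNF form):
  k | ~i | (n & u)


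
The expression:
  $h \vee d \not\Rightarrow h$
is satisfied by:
  {d: True, h: True}
  {d: True, h: False}
  {h: True, d: False}


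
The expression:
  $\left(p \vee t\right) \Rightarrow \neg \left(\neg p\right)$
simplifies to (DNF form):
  $p \vee \neg t$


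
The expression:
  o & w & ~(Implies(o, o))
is never true.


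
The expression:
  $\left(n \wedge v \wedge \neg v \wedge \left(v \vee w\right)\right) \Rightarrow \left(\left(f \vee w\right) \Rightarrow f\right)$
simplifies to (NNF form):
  $\text{True}$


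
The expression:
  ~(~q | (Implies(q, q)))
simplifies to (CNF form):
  False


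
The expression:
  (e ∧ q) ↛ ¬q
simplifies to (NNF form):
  e ∧ q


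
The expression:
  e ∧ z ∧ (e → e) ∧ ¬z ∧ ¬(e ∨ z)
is never true.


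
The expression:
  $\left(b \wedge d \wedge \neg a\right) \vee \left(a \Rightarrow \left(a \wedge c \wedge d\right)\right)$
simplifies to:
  $\left(c \wedge d\right) \vee \neg a$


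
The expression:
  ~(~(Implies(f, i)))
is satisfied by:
  {i: True, f: False}
  {f: False, i: False}
  {f: True, i: True}


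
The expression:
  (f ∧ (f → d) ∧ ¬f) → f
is always true.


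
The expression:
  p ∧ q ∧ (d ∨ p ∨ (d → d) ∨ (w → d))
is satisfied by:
  {p: True, q: True}


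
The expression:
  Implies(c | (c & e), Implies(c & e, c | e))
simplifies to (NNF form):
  True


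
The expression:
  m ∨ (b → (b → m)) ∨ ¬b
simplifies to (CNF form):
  m ∨ ¬b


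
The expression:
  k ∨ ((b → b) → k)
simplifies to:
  k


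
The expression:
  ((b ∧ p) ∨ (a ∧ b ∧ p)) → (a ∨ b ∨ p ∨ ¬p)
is always true.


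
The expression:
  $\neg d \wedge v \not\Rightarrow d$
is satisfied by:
  {v: True, d: False}


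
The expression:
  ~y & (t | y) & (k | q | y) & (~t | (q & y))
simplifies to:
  False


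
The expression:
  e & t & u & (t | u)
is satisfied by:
  {t: True, e: True, u: True}


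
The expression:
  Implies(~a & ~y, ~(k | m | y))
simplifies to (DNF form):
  a | y | (~k & ~m)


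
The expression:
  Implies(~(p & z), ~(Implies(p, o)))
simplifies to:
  p & (z | ~o)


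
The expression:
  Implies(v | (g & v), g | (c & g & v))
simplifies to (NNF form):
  g | ~v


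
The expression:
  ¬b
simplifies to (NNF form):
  ¬b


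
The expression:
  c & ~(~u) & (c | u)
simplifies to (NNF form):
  c & u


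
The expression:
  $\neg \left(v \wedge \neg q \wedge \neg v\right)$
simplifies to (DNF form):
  $\text{True}$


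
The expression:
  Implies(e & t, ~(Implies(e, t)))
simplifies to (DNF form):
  ~e | ~t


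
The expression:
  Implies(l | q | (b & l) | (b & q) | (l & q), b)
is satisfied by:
  {b: True, l: False, q: False}
  {b: True, q: True, l: False}
  {b: True, l: True, q: False}
  {b: True, q: True, l: True}
  {q: False, l: False, b: False}


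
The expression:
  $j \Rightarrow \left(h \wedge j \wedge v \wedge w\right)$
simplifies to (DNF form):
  $\left(h \wedge v \wedge w\right) \vee \neg j$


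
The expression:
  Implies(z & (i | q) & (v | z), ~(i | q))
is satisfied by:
  {i: False, z: False, q: False}
  {q: True, i: False, z: False}
  {i: True, q: False, z: False}
  {q: True, i: True, z: False}
  {z: True, q: False, i: False}


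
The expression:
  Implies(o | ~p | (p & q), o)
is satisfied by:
  {o: True, p: True, q: False}
  {o: True, p: False, q: False}
  {o: True, q: True, p: True}
  {o: True, q: True, p: False}
  {p: True, q: False, o: False}


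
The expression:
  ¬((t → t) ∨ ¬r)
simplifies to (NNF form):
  False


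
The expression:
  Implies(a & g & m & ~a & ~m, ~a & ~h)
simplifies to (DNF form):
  True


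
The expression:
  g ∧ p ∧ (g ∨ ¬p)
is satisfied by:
  {p: True, g: True}


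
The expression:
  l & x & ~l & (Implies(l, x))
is never true.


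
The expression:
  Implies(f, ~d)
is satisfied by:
  {d: False, f: False}
  {f: True, d: False}
  {d: True, f: False}


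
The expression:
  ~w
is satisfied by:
  {w: False}


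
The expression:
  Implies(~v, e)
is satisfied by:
  {v: True, e: True}
  {v: True, e: False}
  {e: True, v: False}


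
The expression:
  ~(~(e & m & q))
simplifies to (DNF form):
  e & m & q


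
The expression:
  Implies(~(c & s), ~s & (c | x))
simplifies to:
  c | (x & ~s)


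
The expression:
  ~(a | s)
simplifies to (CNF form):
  ~a & ~s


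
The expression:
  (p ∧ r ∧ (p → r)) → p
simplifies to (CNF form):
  True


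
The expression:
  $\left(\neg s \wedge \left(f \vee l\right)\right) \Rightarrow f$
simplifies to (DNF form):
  $f \vee s \vee \neg l$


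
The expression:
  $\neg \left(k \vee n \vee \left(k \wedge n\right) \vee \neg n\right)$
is never true.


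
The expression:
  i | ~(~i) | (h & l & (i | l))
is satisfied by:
  {i: True, l: True, h: True}
  {i: True, l: True, h: False}
  {i: True, h: True, l: False}
  {i: True, h: False, l: False}
  {l: True, h: True, i: False}


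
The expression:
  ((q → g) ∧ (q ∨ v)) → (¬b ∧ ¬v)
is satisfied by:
  {g: False, v: False, q: False, b: False}
  {b: True, g: False, v: False, q: False}
  {q: True, g: False, v: False, b: False}
  {b: True, q: True, g: False, v: False}
  {g: True, b: False, v: False, q: False}
  {b: True, g: True, v: False, q: False}
  {q: True, g: True, b: False, v: False}
  {v: True, q: True, b: False, g: False}
  {b: True, v: True, q: True, g: False}


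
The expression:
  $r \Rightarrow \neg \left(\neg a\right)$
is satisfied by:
  {a: True, r: False}
  {r: False, a: False}
  {r: True, a: True}


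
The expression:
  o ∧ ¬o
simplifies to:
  False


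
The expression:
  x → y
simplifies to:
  y ∨ ¬x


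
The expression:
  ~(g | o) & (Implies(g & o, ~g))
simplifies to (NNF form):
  ~g & ~o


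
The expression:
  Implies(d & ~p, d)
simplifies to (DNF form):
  True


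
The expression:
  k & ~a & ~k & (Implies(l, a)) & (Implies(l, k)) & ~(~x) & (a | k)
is never true.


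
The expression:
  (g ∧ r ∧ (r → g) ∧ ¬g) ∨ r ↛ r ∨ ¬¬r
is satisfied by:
  {r: True}


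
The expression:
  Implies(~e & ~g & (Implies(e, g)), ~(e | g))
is always true.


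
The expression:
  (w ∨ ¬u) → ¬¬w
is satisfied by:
  {u: True, w: True}
  {u: True, w: False}
  {w: True, u: False}


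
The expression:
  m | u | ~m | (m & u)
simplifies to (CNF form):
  True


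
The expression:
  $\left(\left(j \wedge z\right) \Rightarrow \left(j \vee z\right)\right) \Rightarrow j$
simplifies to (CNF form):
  $j$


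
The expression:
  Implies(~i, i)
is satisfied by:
  {i: True}


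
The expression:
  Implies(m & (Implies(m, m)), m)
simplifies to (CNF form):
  True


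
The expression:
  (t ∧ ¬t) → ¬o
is always true.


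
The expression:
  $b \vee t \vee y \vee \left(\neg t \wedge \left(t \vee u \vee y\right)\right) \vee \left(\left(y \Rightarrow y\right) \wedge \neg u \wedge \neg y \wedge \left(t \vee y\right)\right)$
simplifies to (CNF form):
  $b \vee t \vee u \vee y$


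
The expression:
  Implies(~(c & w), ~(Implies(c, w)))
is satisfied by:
  {c: True}


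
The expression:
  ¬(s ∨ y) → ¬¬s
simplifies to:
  s ∨ y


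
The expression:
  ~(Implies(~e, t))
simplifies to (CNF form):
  ~e & ~t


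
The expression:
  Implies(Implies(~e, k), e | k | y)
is always true.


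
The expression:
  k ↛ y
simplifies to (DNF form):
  k ∧ ¬y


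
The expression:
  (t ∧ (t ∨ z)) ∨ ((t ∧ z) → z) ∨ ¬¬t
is always true.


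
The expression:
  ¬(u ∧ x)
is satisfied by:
  {u: False, x: False}
  {x: True, u: False}
  {u: True, x: False}


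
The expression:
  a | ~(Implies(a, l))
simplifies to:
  a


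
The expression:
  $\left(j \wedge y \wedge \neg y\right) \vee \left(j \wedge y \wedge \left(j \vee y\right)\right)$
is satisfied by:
  {j: True, y: True}


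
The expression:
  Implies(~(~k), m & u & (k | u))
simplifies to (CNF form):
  (m | ~k) & (u | ~k)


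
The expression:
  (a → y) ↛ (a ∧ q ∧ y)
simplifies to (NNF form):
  (y ∧ ¬q) ∨ ¬a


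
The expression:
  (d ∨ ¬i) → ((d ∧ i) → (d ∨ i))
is always true.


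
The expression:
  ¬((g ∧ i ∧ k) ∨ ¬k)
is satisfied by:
  {k: True, g: False, i: False}
  {k: True, i: True, g: False}
  {k: True, g: True, i: False}


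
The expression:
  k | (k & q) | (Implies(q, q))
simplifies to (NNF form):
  True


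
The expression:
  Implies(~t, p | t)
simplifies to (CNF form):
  p | t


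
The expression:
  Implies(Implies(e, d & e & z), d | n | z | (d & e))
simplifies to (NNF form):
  d | e | n | z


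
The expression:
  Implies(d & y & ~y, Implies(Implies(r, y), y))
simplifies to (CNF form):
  True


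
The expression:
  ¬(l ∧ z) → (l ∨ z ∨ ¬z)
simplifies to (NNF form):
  True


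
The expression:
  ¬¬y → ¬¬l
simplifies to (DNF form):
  l ∨ ¬y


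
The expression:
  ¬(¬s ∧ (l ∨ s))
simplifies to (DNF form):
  s ∨ ¬l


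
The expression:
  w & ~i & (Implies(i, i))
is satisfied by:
  {w: True, i: False}


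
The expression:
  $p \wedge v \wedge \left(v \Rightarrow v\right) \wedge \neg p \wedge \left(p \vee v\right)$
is never true.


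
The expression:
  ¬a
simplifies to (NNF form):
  ¬a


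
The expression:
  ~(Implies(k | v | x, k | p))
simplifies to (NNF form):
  ~k & ~p & (v | x)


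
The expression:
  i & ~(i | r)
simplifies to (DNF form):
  False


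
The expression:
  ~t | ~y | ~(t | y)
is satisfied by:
  {t: False, y: False}
  {y: True, t: False}
  {t: True, y: False}


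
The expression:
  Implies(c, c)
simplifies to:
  True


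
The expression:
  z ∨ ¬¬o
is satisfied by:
  {o: True, z: True}
  {o: True, z: False}
  {z: True, o: False}


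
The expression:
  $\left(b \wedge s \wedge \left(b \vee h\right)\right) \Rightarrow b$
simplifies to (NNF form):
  $\text{True}$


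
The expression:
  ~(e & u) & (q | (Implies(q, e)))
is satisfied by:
  {u: False, e: False}
  {e: True, u: False}
  {u: True, e: False}


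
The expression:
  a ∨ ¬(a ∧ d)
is always true.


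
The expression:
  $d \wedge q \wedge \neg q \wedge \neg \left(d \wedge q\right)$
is never true.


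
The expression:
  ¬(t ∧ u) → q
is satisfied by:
  {q: True, u: True, t: True}
  {q: True, u: True, t: False}
  {q: True, t: True, u: False}
  {q: True, t: False, u: False}
  {u: True, t: True, q: False}


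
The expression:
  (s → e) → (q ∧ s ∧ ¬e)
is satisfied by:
  {s: True, e: False}


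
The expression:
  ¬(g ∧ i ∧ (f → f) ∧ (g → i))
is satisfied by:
  {g: False, i: False}
  {i: True, g: False}
  {g: True, i: False}


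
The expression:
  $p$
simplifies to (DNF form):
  $p$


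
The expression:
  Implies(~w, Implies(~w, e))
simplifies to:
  e | w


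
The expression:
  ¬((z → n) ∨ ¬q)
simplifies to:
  q ∧ z ∧ ¬n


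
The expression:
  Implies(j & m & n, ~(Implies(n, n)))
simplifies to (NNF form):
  ~j | ~m | ~n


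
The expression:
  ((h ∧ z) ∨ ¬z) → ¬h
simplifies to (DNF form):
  ¬h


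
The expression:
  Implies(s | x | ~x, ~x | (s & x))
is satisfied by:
  {s: True, x: False}
  {x: False, s: False}
  {x: True, s: True}


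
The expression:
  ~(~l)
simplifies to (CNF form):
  l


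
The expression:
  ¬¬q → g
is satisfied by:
  {g: True, q: False}
  {q: False, g: False}
  {q: True, g: True}


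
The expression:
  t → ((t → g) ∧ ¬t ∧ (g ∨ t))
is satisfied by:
  {t: False}


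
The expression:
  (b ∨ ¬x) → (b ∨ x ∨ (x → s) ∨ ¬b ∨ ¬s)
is always true.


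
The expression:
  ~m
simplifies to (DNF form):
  ~m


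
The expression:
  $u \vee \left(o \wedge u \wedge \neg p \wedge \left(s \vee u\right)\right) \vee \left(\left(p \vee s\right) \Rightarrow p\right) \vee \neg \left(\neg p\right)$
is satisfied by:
  {u: True, p: True, s: False}
  {u: True, s: False, p: False}
  {p: True, s: False, u: False}
  {p: False, s: False, u: False}
  {u: True, p: True, s: True}
  {u: True, s: True, p: False}
  {p: True, s: True, u: False}


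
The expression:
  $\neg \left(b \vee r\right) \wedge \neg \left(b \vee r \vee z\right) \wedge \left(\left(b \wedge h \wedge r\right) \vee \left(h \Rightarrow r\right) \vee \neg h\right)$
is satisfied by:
  {h: False, r: False, z: False, b: False}


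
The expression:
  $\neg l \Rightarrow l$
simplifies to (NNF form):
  $l$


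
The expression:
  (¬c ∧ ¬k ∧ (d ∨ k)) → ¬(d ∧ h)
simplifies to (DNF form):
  c ∨ k ∨ ¬d ∨ ¬h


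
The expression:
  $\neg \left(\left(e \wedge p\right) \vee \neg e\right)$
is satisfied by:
  {e: True, p: False}


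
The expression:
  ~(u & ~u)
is always true.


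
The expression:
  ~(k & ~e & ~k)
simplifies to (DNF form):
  True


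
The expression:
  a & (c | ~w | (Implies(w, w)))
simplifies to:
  a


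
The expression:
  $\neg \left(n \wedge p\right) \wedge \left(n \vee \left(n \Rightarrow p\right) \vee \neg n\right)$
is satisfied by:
  {p: False, n: False}
  {n: True, p: False}
  {p: True, n: False}


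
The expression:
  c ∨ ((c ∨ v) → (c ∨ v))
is always true.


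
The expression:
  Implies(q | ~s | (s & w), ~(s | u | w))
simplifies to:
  ~w & (s | ~u) & (~q | ~s)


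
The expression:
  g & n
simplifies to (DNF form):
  g & n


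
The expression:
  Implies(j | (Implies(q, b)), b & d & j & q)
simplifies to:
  q & (b | ~j) & (d | ~j) & (j | ~b)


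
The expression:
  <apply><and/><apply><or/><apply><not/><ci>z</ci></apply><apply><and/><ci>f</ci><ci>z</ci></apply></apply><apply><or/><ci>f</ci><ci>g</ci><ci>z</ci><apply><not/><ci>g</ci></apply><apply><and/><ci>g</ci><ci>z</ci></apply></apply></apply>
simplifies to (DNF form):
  <apply><or/><ci>f</ci><apply><not/><ci>z</ci></apply></apply>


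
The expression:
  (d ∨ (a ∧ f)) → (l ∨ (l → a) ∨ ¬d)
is always true.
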